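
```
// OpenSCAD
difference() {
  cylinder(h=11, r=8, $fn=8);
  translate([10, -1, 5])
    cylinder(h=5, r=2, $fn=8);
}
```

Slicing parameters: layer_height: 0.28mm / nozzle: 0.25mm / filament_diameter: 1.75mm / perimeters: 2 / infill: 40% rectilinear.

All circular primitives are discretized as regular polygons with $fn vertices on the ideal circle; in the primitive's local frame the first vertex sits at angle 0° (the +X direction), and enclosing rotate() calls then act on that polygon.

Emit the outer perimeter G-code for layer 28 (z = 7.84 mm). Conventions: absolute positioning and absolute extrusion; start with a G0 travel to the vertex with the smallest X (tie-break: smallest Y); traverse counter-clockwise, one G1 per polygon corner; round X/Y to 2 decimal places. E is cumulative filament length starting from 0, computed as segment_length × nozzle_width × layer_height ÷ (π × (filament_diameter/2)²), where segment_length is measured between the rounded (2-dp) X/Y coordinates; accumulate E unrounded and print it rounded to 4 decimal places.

At z = 7.84 mm: the r=8 cylinder gives a regular 8-gon of circumradius 8 (constant along its height); the r=2 cylinder at (10, -1) gives a regular 8-gon of circumradius 2 (constant along its height); Taking the first minus the rest: starting from the r=8 cylinder, the r=2 cylinder at (10, -1) misses the remaining region (no effect) — 1 connected region. The outline is a single polygon with 8 vertices. Extrusion per mm of travel: 0.25 × 0.28 / (π × 0.875²) = 0.029103. Accumulating E over each segment gives final E = 1.4259.

G0 X-8.00 Y0.00 Z7.84
G1 X-5.66 Y-5.66 E0.1782
G1 X0.00 Y-8.00 E0.3565
G1 X5.66 Y-5.66 E0.5347
G1 X8.00 Y0.00 E0.7130
G1 X5.66 Y5.66 E0.8912
G1 X0.00 Y8.00 E1.0695
G1 X-5.66 Y5.66 E1.2477
G1 X-8.00 Y0.00 E1.4259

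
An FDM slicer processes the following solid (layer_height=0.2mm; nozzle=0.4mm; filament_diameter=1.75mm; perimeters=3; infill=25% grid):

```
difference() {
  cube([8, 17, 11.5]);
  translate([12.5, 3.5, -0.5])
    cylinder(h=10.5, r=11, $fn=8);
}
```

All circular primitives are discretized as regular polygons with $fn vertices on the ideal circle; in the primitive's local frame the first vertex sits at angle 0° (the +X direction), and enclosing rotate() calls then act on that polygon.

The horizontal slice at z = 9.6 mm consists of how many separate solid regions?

At z = 9.6 mm: the cube is present — its section is the full 8×17 rectangle; the cylinder at (12.5, 3.5): section is a regular 8-gon, circumradius r=11; Subtracting the remaining from the first: starting from the 8×17 cube, the r=11 cylinder at (12.5, 3.5) partially overlaps it — only the 60.47 mm² overlap (of its 342.24 mm²) is removed, clipping the outline — 1 connected region. The result has 1 disconnected region.

1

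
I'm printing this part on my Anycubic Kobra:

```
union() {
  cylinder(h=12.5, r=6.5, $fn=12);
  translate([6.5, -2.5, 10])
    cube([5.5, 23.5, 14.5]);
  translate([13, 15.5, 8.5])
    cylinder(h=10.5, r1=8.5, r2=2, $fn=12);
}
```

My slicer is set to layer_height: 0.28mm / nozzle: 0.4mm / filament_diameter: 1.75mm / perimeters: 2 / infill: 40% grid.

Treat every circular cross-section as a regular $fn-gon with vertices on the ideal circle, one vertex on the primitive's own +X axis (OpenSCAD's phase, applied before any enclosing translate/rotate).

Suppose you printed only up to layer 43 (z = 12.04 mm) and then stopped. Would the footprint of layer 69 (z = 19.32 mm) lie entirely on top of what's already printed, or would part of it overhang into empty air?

entirely on top

Compare the two slices. At z = 12.04: the r=6.5 cylinder contributes a regular 12-gon of circumradius 6.5 (area = (12/2)·6.500²·sin(360°/12) = 126.75 mm²); the cube at (6.5, -2.5) (footprint 5.5×23.5) is included at this height (area 129.25 mm²); the cone at (13, 15.5): at t=0.337 of its height the radius interpolates to r₁+(r₂−r₁)t = 6.309, giving a regular 12-gon of that circumradius (area = (12/2)·6.309²·sin(360°/12) = 119.39 mm²); Combining (union): the regions partially overlap — summed areas 375.39 mm² minus the doubly-counted overlap 46.80 mm² gives 328.59 mm² — area = 328.59 mm². At z = 19.32: the cylinder does not reach this height (z outside [0, 12.5]); the cube at (6.5, -2.5) (footprint 5.5×23.5) is included at this height (area 129.25 mm²); the cone at (13, 15.5) is not intersected at this z (z outside [8.5, 19]); Combining (union): only the 5.5×23.5 cube at (6.5, -2.5) is present, so the union is just that shape — area = 129.25 mm². Checking containment: the cross-section at z = 19.32 is a subset of the cross-section at z = 12.04.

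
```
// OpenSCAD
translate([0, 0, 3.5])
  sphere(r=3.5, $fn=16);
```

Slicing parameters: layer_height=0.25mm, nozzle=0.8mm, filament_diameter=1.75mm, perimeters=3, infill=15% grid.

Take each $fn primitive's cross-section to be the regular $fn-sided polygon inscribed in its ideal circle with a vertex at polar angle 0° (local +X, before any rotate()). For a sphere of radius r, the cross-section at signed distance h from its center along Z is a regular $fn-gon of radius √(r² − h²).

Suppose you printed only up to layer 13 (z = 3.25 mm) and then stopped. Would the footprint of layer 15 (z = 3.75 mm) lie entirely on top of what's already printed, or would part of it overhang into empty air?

Compare the two slices. At z = 3.25: the sphere: section is a regular 16-gon, circumradius = √(r²−h²) = √(3.5²−0.25²) = 3.491 (area = (16/2)·3.491²·sin(360°/16) = 37.31 mm²). At z = 3.75: the r=3.5 sphere contributes a regular 16-gon of circumradius √(3.5²−0.25²) = 3.491 (area = (16/2)·3.491²·sin(360°/16) = 37.31 mm²). Checking containment: the cross-section at z = 3.75 is a subset of the cross-section at z = 3.25.

entirely on top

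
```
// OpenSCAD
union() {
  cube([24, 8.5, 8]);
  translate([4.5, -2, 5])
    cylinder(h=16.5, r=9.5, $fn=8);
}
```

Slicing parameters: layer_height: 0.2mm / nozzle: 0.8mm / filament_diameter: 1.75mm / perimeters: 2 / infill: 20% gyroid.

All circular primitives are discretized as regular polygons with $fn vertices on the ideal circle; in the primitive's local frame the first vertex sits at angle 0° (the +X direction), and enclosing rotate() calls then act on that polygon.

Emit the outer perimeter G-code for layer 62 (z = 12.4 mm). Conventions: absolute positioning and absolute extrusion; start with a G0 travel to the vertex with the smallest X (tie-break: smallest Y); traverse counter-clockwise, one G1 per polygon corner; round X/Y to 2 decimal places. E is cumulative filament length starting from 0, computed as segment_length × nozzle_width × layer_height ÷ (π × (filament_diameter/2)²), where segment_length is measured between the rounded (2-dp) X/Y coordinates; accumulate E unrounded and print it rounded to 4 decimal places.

G0 X-5.00 Y-2.00 Z12.40
G1 X-2.22 Y-8.72 E0.4838
G1 X4.50 Y-11.50 E0.9675
G1 X11.22 Y-8.72 E1.4513
G1 X14.00 Y-2.00 E1.9350
G1 X11.22 Y4.72 E2.4188
G1 X4.50 Y7.50 E2.9025
G1 X-2.22 Y4.72 E3.3863
G1 X-5.00 Y-2.00 E3.8701

At z = 12.4 mm: the cube does not reach this height (z outside [0, 8]); the r=9.5 cylinder at (4.5, -2) contributes a regular 8-gon of circumradius 9.5; Merging all regions: only the r=9.5 cylinder at (4.5, -2) is present, so the union is just that shape — 1 connected region. The outline is a single polygon with 8 vertices. Extrusion per mm of travel: 0.8 × 0.2 / (π × 0.875²) = 0.066520. Accumulating E over each segment gives final E = 3.8701.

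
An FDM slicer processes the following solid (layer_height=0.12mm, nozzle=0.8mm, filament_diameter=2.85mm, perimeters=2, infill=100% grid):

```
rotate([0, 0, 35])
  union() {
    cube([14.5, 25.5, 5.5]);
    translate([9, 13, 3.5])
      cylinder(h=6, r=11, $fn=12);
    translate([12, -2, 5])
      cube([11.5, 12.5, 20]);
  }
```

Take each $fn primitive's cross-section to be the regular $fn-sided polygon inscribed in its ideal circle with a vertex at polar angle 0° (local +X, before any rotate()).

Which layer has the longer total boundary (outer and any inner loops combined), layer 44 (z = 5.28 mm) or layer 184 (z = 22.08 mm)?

layer 44 (z = 5.28 mm)

Layer 44 (z = 5.28): the cube is present — its section is the full 14.5×25.5 rectangle (perimeter 80.00 mm); the cylinder at (9, 13): section is a regular 12-gon, circumradius r=11 (perimeter = 2·12·11.000·sin(180°/12) = 68.33 mm); the cube at (12, -2) (footprint 11.5×12.5) is included at this height (perimeter 48.00 mm); Taking the union: the regions partially overlap (shared area 327.86 mm²), so the edge portions inside another operand are dropped and the merged outline is re-measured after clipping — boundary = 99.94 mm; (rotated 35° about Z; rotation is an isometry so areas/perimeters/island counts are preserved). So its perimeter = 99.94 mm. Layer 184 (z = 22.08): the cube is absent (z outside [0, 5.5]); the cylinder at (9, 13) is absent (z outside [3.5, 9.5]); the 11.5×12.5 cube at (12, -2) contributes its full rectangle (perimeter 48.00 mm); Combining (union): only the 11.5×12.5 cube at (12, -2) is present, so the union is just that shape — boundary = 48.00 mm; (whole slice rotated 35° about Z — lengths, areas and connectivity unchanged). So its perimeter = 48.00 mm. Layer 44 is larger (99.94 vs 48.00 mm).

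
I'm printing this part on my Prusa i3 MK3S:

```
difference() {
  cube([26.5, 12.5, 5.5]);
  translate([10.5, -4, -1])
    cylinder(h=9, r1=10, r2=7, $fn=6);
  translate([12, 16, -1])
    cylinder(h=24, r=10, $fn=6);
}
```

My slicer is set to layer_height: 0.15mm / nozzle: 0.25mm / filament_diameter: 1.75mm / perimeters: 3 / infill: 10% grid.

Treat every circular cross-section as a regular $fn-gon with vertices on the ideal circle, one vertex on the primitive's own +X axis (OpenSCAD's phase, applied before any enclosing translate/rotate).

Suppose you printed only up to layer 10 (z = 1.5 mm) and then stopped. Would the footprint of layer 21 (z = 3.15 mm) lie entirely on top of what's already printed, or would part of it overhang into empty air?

Compare the two slices. At z = 1.5: the 26.5×12.5 cube contributes its full rectangle (area 331.25 mm²); the cone at (10.5, -4): at t=0.278 of its height the radius interpolates to r₁+(r₂−r₁)t = 9.167, giving a regular 6-gon of that circumradius (area = (6/2)·9.167²·sin(360°/6) = 218.31 mm²); the cylinder at (12, 16): section is a regular 6-gon, circumradius r=10 (area = (6/2)·10.000²·sin(360°/6) = 259.81 mm²); Subtracting the remaining from the first: starting from the 26.5×12.5 cube (331.25 mm²), the cone at (10.5, -4) partially overlaps it — only the 45.06 mm² overlap (of its 218.31 mm²) is removed, clipping the outline; the r=10 cylinder at (12, 16) partially overlaps it — only the 66.98 mm² overlap (of its 259.81 mm²) is removed, clipping the outline — area = 219.21 mm². At z = 3.15: the 26.5×12.5 cube contributes its full rectangle (area 331.25 mm²); the cone at (10.5, -4): at t=0.461 of its height the radius interpolates to r₁+(r₂−r₁)t = 8.617, giving a regular 6-gon of that circumradius (area = (6/2)·8.617²·sin(360°/6) = 192.90 mm²); the r=10 cylinder at (12, 16) contributes a regular 6-gon of circumradius 10 (area = (6/2)·10.000²·sin(360°/6) = 259.81 mm²); After the difference (first − rest): starting from the 26.5×12.5 cube (331.25 mm²), the cone at (10.5, -4) partially overlaps it — only the 36.75 mm² overlap (of its 192.90 mm²) is removed, clipping the outline; the r=10 cylinder at (12, 16) partially overlaps it — only the 66.98 mm² overlap (of its 259.81 mm²) is removed, clipping the outline — area = 227.52 mm². Checking containment: at z = 3.15 the cross-section extends beyond the z = 1.5 cross-section by about 8.31 mm².

part overhangs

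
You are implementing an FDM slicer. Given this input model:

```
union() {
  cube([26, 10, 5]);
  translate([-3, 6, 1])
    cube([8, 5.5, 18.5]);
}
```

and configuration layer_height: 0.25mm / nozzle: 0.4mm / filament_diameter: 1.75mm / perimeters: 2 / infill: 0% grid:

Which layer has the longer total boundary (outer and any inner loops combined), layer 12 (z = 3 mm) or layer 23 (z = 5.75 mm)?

Layer 12 (z = 3): the 26×10 cube contributes its full rectangle (perimeter 72.00 mm); the cube at (-3, 6) is present — its section is the full 8×5.5 rectangle (perimeter 27.00 mm); Taking the union: the regions partially overlap (shared area 20.00 mm²), so the edge portions inside another operand are dropped and the merged outline is re-measured after clipping — boundary = 81.00 mm. So its perimeter = 81.00 mm. Layer 23 (z = 5.75): the cube is absent (z outside [0, 5]); the cube at (-3, 6) is present — its section is the full 8×5.5 rectangle (perimeter 27.00 mm); Merging all regions: only the 8×5.5 cube at (-3, 6) is present, so the union is just that shape — boundary = 27.00 mm. So its perimeter = 27.00 mm. Layer 12 is larger (81.00 vs 27.00 mm).

layer 12 (z = 3 mm)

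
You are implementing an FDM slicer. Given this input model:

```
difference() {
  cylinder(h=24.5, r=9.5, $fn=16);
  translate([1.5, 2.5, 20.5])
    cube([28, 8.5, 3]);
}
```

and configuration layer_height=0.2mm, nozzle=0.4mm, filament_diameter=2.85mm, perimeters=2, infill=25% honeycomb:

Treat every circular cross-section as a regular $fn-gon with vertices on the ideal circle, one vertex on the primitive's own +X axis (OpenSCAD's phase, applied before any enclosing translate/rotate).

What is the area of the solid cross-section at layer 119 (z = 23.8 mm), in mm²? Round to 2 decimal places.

276.30 mm²

At z = 23.8 mm: the r=9.5 cylinder contributes a regular 16-gon of circumradius 9.5 (area = (16/2)·9.500²·sin(360°/16) = 276.30 mm²); the cube at (1.5, 2.5) does not reach this height (z outside [20.5, 23.5]); Taking the first minus the rest: none of the subtracted shapes is present at this height, so the r=9.5 cylinder is unchanged — area = 276.30 mm². Overall, the cross-section is a single solid region. Net area = 276.30 mm².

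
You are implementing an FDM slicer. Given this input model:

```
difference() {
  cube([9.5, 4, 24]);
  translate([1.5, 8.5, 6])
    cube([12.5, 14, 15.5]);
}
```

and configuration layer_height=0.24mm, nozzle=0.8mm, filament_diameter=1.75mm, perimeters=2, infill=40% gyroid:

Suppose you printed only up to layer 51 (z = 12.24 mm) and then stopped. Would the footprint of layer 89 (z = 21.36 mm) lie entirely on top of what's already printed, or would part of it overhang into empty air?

Compare the two slices. At z = 12.24: the cube is present — its section is the full 9.5×4 rectangle (area 38.00 mm²); the 12.5×14 cube at (1.5, 8.5) contributes its full rectangle (area 175.00 mm²); After the difference (first − rest): starting from the 9.5×4 cube (38.00 mm²), the 12.5×14 cube at (1.5, 8.5) misses the remaining region (no effect) — area = 38.00 mm². At z = 21.36: the 9.5×4 cube contributes its full rectangle (area 38.00 mm²); the 12.5×14 cube at (1.5, 8.5) contributes its full rectangle (area 175.00 mm²); Subtracting the remaining from the first: starting from the 9.5×4 cube (38.00 mm²), the 12.5×14 cube at (1.5, 8.5) misses the remaining region (no effect) — area = 38.00 mm². Checking containment: the cross-section at z = 21.36 is a subset of the cross-section at z = 12.24.

entirely on top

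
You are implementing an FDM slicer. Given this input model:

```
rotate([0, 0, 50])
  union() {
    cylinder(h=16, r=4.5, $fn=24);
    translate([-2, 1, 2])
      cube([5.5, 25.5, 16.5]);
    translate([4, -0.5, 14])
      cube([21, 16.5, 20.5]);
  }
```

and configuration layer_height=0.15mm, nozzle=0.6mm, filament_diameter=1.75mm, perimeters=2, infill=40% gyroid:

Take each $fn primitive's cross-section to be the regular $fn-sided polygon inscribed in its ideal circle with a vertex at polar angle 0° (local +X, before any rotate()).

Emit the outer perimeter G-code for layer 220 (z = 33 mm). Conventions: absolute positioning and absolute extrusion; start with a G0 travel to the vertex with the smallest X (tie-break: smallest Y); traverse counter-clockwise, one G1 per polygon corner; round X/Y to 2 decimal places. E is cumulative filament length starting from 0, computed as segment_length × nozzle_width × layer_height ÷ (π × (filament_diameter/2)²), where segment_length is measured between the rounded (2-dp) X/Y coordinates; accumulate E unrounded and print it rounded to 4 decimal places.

At z = 33 mm: the cylinder is absent (z outside [0, 16]); the cube at (-2, 1) is absent (z outside [2, 18.5]); the 21×16.5 cube at (4, -0.5) contributes its full rectangle; Taking the union: only the 21×16.5 cube at (4, -0.5) is present, so the union is just that shape — 1 connected region; (whole slice rotated 50° about Z — lengths, areas and connectivity unchanged). The outline is a single polygon with 4 vertices. Extrusion per mm of travel: 0.6 × 0.15 / (π × 0.875²) = 0.037418. Accumulating E over each segment gives final E = 2.8068.

G0 X-9.69 Y13.35 Z33.00
G1 X2.95 Y2.74 E0.6175
G1 X16.45 Y18.83 E1.4034
G1 X3.81 Y29.44 E2.0209
G1 X-9.69 Y13.35 E2.8068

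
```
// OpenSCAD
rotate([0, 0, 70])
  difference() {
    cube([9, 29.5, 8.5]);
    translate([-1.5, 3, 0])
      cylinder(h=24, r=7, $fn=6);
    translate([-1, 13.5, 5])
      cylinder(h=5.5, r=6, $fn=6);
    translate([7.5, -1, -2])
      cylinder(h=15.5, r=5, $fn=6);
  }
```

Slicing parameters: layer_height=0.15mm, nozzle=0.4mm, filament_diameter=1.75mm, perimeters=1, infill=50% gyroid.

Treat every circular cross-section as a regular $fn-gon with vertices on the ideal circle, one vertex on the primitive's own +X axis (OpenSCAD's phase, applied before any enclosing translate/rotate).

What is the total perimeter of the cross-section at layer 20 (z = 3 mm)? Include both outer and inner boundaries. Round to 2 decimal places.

At z = 3 mm: the cube (footprint 9×29.5) is included at this height (perimeter 77.00 mm); the r=7 cylinder at (-1.5, 3) contributes a regular 6-gon of circumradius 7 (perimeter = 2·6·7.000·sin(180°/6) = 42.00 mm); the cylinder at (-1, 13.5) does not reach this height (z outside [5, 10.5]); the cylinder at (7.5, -1): section is a regular 6-gon, circumradius r=5 (perimeter = 2·6·5.000·sin(180°/6) = 30.00 mm); Taking the first minus the rest: starting from the 9×29.5 cube, the r=7 cylinder at (-1.5, 3) partially overlaps it — only the 36.64 mm² overlap (of its 127.31 mm²) is removed, clipping the outline; the r=5 cylinder at (7.5, -1) partially overlaps it — only the 14.28 mm² overlap (of its 64.95 mm²) is removed, clipping the outline — boundary = 67.92 mm; (whole slice rotated 70° about Z — lengths, areas and connectivity unchanged). Overall, the cross-section is a single solid region. Total boundary length (outer) = 67.92 mm.

67.92 mm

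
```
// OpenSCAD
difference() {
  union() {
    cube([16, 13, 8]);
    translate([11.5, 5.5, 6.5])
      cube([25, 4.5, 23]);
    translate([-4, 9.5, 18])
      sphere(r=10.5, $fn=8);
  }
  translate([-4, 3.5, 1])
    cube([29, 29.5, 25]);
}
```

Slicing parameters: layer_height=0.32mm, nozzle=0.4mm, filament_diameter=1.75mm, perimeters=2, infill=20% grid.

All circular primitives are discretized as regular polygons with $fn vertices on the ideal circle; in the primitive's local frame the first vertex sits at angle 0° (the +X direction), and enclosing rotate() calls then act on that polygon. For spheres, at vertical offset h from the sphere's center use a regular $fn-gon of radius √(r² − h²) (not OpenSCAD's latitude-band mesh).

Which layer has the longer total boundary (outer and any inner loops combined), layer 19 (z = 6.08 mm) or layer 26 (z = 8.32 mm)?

Layer 19 (z = 6.08): the cube is present — its section is the full 16×13 rectangle (perimeter 58.00 mm); the cube at (11.5, 5.5) is not intersected at this z (z outside [6.5, 29.5]); the sphere at (-4, 9.5) does not reach this height (|z−center|=11.920 > r=10.5); Taking the union: only the 16×13 cube is present, so the union is just that shape — boundary = 58.00 mm; the cube at (-4, 3.5) is present — its section is the full 29×29.5 rectangle (perimeter 117.00 mm); After the difference (first − rest): starting from that combined region, the 29×29.5 cube at (-4, 3.5) partially overlaps it — only the 152.00 mm² overlap (of its 855.50 mm²) is removed, clipping the outline — boundary = 39.00 mm. So its perimeter = 39.00 mm. Layer 26 (z = 8.32): the cube is not intersected at this z (z outside [0, 8]); the 25×4.5 cube at (11.5, 5.5) contributes its full rectangle (perimeter 59.00 mm); the sphere at (-4, 9.5): section is a regular 8-gon, circumradius = √(r²−h²) = √(10.5²−9.68²) = 4.068 (perimeter = 2·8·4.068·sin(180°/8) = 24.91 mm); Merging all regions: the 2 present regions are separate (no shared area or edge), so areas and boundary lengths simply add and each stays a separate island — boundary = 83.91 mm; the cube at (-4, 3.5) is present — its section is the full 29×29.5 rectangle (perimeter 117.00 mm); After the difference (first − rest): starting from that combined region, the 29×29.5 cube at (-4, 3.5) partially overlaps it — only the 84.15 mm² overlap (of its 855.50 mm²) is removed, clipping the outline — boundary = 52.59 mm. So its perimeter = 52.59 mm. Layer 26 is larger (52.59 vs 39.00 mm).

layer 26 (z = 8.32 mm)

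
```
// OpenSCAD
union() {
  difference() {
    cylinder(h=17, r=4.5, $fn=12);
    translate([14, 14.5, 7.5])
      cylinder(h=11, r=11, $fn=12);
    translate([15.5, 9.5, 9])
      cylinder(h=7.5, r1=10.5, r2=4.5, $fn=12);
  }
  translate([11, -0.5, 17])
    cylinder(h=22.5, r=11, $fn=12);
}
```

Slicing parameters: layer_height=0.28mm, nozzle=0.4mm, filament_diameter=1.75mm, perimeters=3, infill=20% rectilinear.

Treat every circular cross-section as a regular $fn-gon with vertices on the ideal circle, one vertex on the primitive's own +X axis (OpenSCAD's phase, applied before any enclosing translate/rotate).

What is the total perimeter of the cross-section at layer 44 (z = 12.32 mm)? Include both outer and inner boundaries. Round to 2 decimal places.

27.95 mm

At z = 12.32 mm: the cylinder: section is a regular 12-gon, circumradius r=4.5 (perimeter = 2·12·4.500·sin(180°/12) = 27.95 mm); the r=11 cylinder at (14, 14.5) contributes a regular 12-gon of circumradius 11 (perimeter = 2·12·11.000·sin(180°/12) = 68.33 mm); the cone at (15.5, 9.5): at t=0.443 of its height the radius interpolates to r₁+(r₂−r₁)t = 7.844, giving a regular 12-gon of that circumradius (perimeter = 2·12·7.844·sin(180°/12) = 48.72 mm); Taking the first minus the rest: starting from the r=4.5 cylinder, the r=11 cylinder at (14, 14.5) misses the remaining region (no effect); the cone at (15.5, 9.5) misses the remaining region (no effect) — boundary = 27.95 mm; the cylinder at (11, -0.5) is not intersected at this z (z outside [17, 39.5]); Taking the union: only the result so far is present, so the union is just that shape — boundary = 27.95 mm. Overall, the cross-section is a single solid region. Total boundary length (outer) = 27.95 mm.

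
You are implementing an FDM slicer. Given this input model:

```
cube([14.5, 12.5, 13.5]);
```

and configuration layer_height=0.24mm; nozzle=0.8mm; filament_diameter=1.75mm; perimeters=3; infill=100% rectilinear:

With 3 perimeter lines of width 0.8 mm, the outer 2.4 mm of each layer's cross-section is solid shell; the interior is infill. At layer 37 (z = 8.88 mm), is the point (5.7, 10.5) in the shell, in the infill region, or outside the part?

shell

At z = 8.88 mm: the cube is present — its section is the full 14.5×12.5 rectangle. Overall, the cross-section is a single solid region. The nearest boundary edge runs (14.50, 12.50)→(0.00, 12.50); distance from the point to it = 2.00 mm. The point is inside the cross-section, 2.00 mm from the nearest boundary — within the 2.4 mm shell band (3 × 0.8).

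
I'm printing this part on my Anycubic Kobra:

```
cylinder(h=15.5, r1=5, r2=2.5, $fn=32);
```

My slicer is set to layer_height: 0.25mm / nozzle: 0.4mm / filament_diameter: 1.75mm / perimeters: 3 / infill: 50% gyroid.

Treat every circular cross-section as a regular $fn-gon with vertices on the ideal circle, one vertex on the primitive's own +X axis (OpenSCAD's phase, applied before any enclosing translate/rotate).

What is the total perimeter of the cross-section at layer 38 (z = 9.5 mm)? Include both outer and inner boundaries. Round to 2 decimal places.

At z = 9.5 mm: the cone contributes a regular 32-gon of circumradius 3.468 (interpolated between r1=5 and r2=2.5 at t=0.613) (perimeter = 2·32·3.468·sin(180°/32) = 21.75 mm). Overall, the cross-section is a single solid region. Total boundary length (outer) = 21.75 mm.

21.75 mm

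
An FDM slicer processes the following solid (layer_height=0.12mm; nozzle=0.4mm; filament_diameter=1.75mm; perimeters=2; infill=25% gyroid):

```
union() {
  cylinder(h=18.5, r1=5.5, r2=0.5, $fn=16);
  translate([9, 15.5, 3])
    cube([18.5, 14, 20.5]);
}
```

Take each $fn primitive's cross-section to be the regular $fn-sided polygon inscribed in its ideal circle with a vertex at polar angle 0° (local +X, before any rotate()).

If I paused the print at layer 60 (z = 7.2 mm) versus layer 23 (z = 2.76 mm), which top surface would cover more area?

Layer 60 (z = 7.2): the cone: at t=0.389 of its height the radius interpolates to r₁+(r₂−r₁)t = 3.554, giving a regular 16-gon of that circumradius (area = (16/2)·3.554²·sin(360°/16) = 38.67 mm²); the 18.5×14 cube at (9, 15.5) contributes its full rectangle (area 259.00 mm²); Merging all regions: the 2 present regions are separate (no shared area or edge), so areas and boundary lengths simply add and each stays a separate island — area = 297.67 mm². So its area = 297.67 mm². Layer 23 (z = 2.76): the cone (r1=5.5→r2=0.5) has section circumradius 4.754 here — a regular 16-gon (area = (16/2)·4.754²·sin(360°/16) = 69.19 mm²); the cube at (9, 15.5) is not intersected at this z (z outside [3, 23.5]); Combining (union): only the cone is present, so the union is just that shape — area = 69.19 mm². So its area = 69.19 mm². Layer 60 is larger (297.67 vs 69.19 mm²).

layer 60 (z = 7.2 mm)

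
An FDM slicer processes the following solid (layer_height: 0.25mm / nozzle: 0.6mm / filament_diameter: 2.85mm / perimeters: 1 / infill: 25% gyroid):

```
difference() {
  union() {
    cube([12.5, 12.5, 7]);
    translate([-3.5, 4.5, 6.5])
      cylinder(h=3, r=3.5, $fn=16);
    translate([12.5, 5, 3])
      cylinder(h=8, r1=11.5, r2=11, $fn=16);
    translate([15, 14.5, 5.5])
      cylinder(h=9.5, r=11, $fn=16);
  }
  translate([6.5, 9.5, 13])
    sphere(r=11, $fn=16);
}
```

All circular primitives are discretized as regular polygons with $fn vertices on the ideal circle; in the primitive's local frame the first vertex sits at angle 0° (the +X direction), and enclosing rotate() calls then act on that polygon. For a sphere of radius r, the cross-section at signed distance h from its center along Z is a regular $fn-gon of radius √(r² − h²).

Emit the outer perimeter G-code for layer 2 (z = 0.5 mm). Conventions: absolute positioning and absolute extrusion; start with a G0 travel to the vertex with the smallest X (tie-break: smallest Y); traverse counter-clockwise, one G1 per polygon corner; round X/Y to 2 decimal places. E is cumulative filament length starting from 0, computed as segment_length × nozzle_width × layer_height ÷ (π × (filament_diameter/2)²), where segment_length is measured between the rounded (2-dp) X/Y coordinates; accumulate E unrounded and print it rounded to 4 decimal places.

At z = 0.5 mm: the cube (footprint 12.5×12.5) is included at this height; the cylinder at (-3.5, 4.5) does not reach this height (z outside [6.5, 9.5]); the cone at (12.5, 5) is absent (z outside [3, 11]); the cylinder at (15, 14.5) is absent (z outside [5.5, 15]); Combining (union): only the 12.5×12.5 cube is present, so the union is just that shape — 1 connected region; the sphere at (6.5, 9.5) is absent (|z−center|=12.500 > r=11); After the difference (first − rest): none of the subtracted shapes is present at this height, so that combined region is unchanged — 1 connected region. The outline is a single polygon with 4 vertices. Extrusion per mm of travel: 0.6 × 0.25 / (π × 1.425²) = 0.023513. Accumulating E over each segment gives final E = 1.1757.

G0 X0.00 Y0.00 Z0.50
G1 X12.50 Y0.00 E0.2939
G1 X12.50 Y12.50 E0.5878
G1 X0.00 Y12.50 E0.8817
G1 X0.00 Y0.00 E1.1757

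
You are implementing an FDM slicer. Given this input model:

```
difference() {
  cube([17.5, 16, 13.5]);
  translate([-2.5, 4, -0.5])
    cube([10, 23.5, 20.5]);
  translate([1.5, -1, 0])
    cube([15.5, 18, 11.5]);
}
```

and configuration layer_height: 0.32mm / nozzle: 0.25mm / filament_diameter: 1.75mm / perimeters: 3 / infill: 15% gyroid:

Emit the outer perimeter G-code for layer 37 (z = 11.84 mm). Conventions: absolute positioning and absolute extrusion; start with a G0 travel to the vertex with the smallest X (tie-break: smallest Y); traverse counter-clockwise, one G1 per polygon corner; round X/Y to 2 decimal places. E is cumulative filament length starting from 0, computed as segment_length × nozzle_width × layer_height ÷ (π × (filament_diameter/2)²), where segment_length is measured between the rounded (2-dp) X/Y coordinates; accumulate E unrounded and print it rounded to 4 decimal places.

G0 X0.00 Y0.00 Z11.84
G1 X17.50 Y0.00 E0.5821
G1 X17.50 Y16.00 E1.1142
G1 X7.50 Y16.00 E1.4468
G1 X7.50 Y4.00 E1.8459
G1 X0.00 Y4.00 E2.0954
G1 X0.00 Y0.00 E2.2284

At z = 11.84 mm: the 17.5×16 cube contributes its full rectangle; the 10×23.5 cube at (-2.5, 4) contributes its full rectangle; the cube at (1.5, -1) does not reach this height (z outside [0, 11.5]); Subtracting the remaining from the first: starting from the 17.5×16 cube, the 10×23.5 cube at (-2.5, 4) partially overlaps it — only the 90.00 mm² overlap (of its 235.00 mm²) is removed, clipping the outline — 1 connected region. The outline is a single polygon with 6 vertices. Extrusion per mm of travel: 0.25 × 0.32 / (π × 0.875²) = 0.033260. Accumulating E over each segment gives final E = 2.2284.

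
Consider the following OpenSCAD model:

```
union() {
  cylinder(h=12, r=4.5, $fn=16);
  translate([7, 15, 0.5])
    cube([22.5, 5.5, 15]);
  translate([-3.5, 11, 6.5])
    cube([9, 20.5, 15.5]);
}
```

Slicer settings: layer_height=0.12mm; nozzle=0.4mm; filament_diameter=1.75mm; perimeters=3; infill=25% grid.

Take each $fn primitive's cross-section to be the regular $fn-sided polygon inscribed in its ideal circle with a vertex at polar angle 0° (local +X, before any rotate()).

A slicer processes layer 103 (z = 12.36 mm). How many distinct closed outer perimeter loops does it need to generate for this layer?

At z = 12.36 mm: the cylinder is absent (z outside [0, 12]); the cube at (7, 15) (footprint 22.5×5.5) is included at this height; the cube at (-3.5, 11) (footprint 9×20.5) is included at this height; Taking the union: the 2 present regions are separate (no shared area or edge), so areas and boundary lengths simply add and each stays a separate island — 2 connected regions. The result has 2 disconnected regions.

2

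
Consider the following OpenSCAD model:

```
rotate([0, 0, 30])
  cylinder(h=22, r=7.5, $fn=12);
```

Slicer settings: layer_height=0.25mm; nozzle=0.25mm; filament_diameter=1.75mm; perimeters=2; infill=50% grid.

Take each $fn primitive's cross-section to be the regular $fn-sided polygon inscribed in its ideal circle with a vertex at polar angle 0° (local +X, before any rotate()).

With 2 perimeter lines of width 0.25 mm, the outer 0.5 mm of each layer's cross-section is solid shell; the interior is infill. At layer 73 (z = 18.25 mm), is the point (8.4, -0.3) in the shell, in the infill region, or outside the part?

outside

At z = 18.25 mm: the r=7.5 cylinder contributes a regular 12-gon of circumradius 7.5; (rotated 30° about Z; rotation is an isometry so areas/perimeters/island counts are preserved). Overall, the cross-section is a single solid region. Undo the 30° rotation: the query point maps to (7.125, -4.460) in the un-rotated model frame. The nearest boundary edge runs (3.75, -6.50)→(6.50, -3.75); distance from the point to it = 0.95 mm. The point is not inside any of the regions above, so it lies outside the cross-section (0.95 mm from the nearest boundary).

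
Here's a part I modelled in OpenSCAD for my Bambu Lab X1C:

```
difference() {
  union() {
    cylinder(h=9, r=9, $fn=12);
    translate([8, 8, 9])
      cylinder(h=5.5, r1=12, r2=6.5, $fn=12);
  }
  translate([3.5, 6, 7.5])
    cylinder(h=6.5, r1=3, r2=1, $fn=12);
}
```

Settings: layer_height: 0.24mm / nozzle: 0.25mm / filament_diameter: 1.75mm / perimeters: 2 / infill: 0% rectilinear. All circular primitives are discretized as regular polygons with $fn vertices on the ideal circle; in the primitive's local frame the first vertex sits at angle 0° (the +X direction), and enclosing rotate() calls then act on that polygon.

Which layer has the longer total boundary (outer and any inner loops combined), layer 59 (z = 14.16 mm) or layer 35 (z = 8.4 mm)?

Layer 59 (z = 14.16): the cylinder does not reach this height (z outside [0, 9]); the cone at (8, 8): at t=0.938 of its height the radius interpolates to r₁+(r₂−r₁)t = 6.840, giving a regular 12-gon of that circumradius (perimeter = 2·12·6.840·sin(180°/12) = 42.49 mm); Taking the union: only the cone at (8, 8) is present, so the union is just that shape — boundary = 42.49 mm; the cone at (3.5, 6) is absent (z outside [7.5, 14]); After the difference (first − rest): none of the subtracted shapes is present at this height, so that combined region is unchanged — boundary = 42.49 mm. So its perimeter = 42.49 mm. Layer 35 (z = 8.4): the r=9 cylinder contributes a regular 12-gon of circumradius 9 (perimeter = 2·12·9.000·sin(180°/12) = 55.90 mm); the cone at (8, 8) is absent (z outside [9, 14.5]); Combining (union): only the r=9 cylinder is present, so the union is just that shape — boundary = 55.90 mm; the cone at (3.5, 6): at t=0.138 of its height the radius interpolates to r₁+(r₂−r₁)t = 2.723, giving a regular 12-gon of that circumradius (perimeter = 2·12·2.723·sin(180°/12) = 16.91 mm); Subtracting the remaining from the first: starting from the result so far, the cone at (3.5, 6) partially overlaps it — only the 19.81 mm² overlap (of its 22.25 mm²) is removed, clipping the outline — boundary = 62.70 mm. So its perimeter = 62.70 mm. Layer 35 is larger (62.70 vs 42.49 mm).

layer 35 (z = 8.4 mm)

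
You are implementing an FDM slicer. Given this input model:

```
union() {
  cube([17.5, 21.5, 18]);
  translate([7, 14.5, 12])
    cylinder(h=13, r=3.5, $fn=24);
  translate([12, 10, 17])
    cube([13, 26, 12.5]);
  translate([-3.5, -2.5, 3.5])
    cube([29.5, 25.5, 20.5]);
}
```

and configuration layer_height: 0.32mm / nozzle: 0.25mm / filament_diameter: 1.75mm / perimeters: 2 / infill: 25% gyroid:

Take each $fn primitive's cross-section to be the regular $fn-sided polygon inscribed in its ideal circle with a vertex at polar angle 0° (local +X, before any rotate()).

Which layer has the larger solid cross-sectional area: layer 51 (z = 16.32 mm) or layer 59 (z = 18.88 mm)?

layer 59 (z = 18.88 mm)

Layer 51 (z = 16.32): the cube (footprint 17.5×21.5) is included at this height (area 376.25 mm²); the r=3.5 cylinder at (7, 14.5) gives a regular 24-gon of circumradius 3.5 (constant along its height) (area = (24/2)·3.500²·sin(360°/24) = 38.05 mm²); the cube at (12, 10) is absent (z outside [17, 29.5]); the 29.5×25.5 cube at (-3.5, -2.5) contributes its full rectangle (area 752.25 mm²); Merging all regions: the regions partially overlap — summed areas 1166.55 mm² minus the doubly-counted overlap 414.30 mm² gives 752.25 mm² — area = 752.25 mm². So its area = 752.25 mm². Layer 59 (z = 18.88): the cube is not intersected at this z (z outside [0, 18]); the r=3.5 cylinder at (7, 14.5) contributes a regular 24-gon of circumradius 3.5 (area = (24/2)·3.500²·sin(360°/24) = 38.05 mm²); the cube at (12, 10) (footprint 13×26) is included at this height (area 338.00 mm²); the cube at (-3.5, -2.5) is present — its section is the full 29.5×25.5 rectangle (area 752.25 mm²); Merging all regions: the regions partially overlap — summed areas 1128.30 mm² minus the doubly-counted overlap 207.05 mm² gives 921.25 mm² — area = 921.25 mm². So its area = 921.25 mm². Layer 59 is larger (921.25 vs 752.25 mm²).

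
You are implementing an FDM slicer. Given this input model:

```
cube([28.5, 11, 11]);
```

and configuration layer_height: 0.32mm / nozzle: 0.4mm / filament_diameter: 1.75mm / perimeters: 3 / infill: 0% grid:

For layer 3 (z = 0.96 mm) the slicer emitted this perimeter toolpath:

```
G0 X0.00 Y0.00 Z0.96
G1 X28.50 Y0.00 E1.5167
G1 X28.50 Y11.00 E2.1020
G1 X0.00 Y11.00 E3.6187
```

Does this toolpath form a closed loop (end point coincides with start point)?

no

Start point (G0): (0.00, 0.00). End point (last G1): the path does not return to the start — open.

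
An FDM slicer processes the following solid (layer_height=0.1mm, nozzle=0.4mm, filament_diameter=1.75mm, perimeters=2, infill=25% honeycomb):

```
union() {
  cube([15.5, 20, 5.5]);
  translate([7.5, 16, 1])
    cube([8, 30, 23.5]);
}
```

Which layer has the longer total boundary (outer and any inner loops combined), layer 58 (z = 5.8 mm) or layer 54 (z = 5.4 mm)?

Layer 58 (z = 5.8): the cube is absent (z outside [0, 5.5]); the cube at (7.5, 16) is present — its section is the full 8×30 rectangle (perimeter 76.00 mm); Taking the union: only the 8×30 cube at (7.5, 16) is present, so the union is just that shape — boundary = 76.00 mm. So its perimeter = 76.00 mm. Layer 54 (z = 5.4): the cube is present — its section is the full 15.5×20 rectangle (perimeter 71.00 mm); the cube at (7.5, 16) (footprint 8×30) is included at this height (perimeter 76.00 mm); Combining (union): the regions partially overlap (shared area 32.00 mm²), so the edge portions inside another operand are dropped and the merged outline is re-measured after clipping — boundary = 123.00 mm. So its perimeter = 123.00 mm. Layer 54 is larger (123.00 vs 76.00 mm).

layer 54 (z = 5.4 mm)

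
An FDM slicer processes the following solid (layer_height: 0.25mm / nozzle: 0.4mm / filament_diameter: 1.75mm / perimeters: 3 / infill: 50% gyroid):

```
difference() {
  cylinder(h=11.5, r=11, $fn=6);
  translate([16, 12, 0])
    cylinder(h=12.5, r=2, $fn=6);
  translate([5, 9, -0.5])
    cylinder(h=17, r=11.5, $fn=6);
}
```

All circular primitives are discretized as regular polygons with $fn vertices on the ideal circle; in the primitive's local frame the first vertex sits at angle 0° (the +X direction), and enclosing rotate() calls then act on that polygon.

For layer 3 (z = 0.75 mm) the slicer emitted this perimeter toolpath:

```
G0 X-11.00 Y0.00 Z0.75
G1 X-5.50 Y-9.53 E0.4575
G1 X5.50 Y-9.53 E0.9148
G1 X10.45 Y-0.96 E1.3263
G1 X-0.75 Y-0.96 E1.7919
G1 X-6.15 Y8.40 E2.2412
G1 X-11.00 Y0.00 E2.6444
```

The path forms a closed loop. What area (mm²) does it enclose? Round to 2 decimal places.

186.71 mm²

Apply the shoelace formula to the sequence of (X, Y) vertices; enclosed area = 186.71 mm².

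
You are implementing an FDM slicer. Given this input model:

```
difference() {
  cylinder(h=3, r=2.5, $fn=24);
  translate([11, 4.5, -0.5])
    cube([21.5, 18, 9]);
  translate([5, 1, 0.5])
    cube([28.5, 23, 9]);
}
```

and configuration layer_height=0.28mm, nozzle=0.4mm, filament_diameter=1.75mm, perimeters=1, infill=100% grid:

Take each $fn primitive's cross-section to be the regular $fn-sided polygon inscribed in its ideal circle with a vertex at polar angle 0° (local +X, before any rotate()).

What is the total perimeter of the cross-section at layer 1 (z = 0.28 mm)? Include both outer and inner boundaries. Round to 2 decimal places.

15.66 mm

At z = 0.28 mm: the r=2.5 cylinder gives a regular 24-gon of circumradius 2.5 (constant along its height) (perimeter = 2·24·2.500·sin(180°/24) = 15.66 mm); the cube at (11, 4.5) is present — its section is the full 21.5×18 rectangle (perimeter 79.00 mm); the cube at (5, 1) does not reach this height (z outside [0.5, 9.5]); Subtracting the remaining from the first: starting from the r=2.5 cylinder, the 21.5×18 cube at (11, 4.5) misses the remaining region (no effect) — boundary = 15.66 mm. Overall, the cross-section is a single solid region. Total boundary length (outer) = 15.66 mm.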